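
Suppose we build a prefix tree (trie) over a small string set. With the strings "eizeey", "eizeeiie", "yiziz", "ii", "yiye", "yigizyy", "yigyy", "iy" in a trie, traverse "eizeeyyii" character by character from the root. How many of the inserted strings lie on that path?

Traverse "eizeeyyii" character by character; count nodes along the way that are marked as word ends.
Prefixes of the query that are stored words: "eizeey"
Count: 1

1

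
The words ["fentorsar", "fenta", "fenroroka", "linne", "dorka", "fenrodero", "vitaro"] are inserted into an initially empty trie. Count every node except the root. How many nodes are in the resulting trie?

Insert word by word; a character creates a node only if that edge doesn't already exist:
  "fentorsar" → 9 new (f, e, n, t, o, r, s, a, r)
  "fenta" → prefix "fent" already present; 1 new (a)
  "fenroroka" → prefix "fen" already present; 6 new (r, o, r, o, k, a)
  "linne" → 5 new (l, i, n, n, e)
  "dorka" → 5 new (d, o, r, k, a)
  "fenrodero" → prefix "fenro" already present; 4 new (d, e, r, o)
  "vitaro" → 6 new (v, i, t, a, r, o)
Total nodes = 9 + 1 + 6 + 5 + 5 + 4 + 6 = 36

36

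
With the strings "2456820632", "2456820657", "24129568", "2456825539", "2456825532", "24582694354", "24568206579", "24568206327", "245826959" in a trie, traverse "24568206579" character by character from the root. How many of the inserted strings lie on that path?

Traverse "24568206579" character by character; count nodes along the way that are marked as word ends.
Prefixes of the query that are stored words: "2456820657", "24568206579"
Count: 2

2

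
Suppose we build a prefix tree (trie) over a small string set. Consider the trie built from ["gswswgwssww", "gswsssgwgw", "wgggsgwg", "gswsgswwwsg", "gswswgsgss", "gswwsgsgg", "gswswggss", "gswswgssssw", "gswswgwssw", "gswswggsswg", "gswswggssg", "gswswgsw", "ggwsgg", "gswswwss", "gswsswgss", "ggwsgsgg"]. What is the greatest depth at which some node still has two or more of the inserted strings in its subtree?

10

The deepest shared node is where two words last agree before diverging.
"gswswgwssw" and "gswswgwssww" agree on "gswswgwssw" (10 characters) before diverging; nothing deeper is shared.
Longest shared-prefix length: 10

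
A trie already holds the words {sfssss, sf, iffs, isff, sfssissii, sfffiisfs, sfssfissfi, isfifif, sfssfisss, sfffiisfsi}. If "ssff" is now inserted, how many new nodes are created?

The longest prefix of "ssff" already in the trie is "s" (length 1).
So 4 − 1 = 3 new nodes.

3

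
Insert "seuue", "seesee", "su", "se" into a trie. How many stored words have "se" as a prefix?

Traverse to the node for "se", then collect every word in that subtree.
Words under "se": se, seesee, seuue
Count: 3

3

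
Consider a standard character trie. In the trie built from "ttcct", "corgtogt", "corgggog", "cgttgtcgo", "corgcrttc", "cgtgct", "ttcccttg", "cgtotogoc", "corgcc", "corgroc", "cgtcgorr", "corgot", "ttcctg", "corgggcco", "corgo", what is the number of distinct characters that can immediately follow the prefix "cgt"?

4

Walk "cgt" from the root, arriving at one node.
Characters that immediately follow "cgt" among the stored strings: {c, g, o, t}.
That node has 4 child edges.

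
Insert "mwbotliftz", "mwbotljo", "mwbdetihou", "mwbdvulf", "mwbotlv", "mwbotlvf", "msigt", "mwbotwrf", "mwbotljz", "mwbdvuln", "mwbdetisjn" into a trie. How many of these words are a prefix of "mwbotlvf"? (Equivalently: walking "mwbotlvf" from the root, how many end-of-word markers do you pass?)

2

Walk "mwbotlvf" from the root; an end-of-word marker is hit whenever a stored word is a prefix of "mwbotlvf".
Prefixes of the query that are stored words: "mwbotlv", "mwbotlvf"
Count: 2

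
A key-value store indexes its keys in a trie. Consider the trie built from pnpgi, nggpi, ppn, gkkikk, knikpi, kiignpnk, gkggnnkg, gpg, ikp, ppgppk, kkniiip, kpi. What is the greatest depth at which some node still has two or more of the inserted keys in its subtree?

2

Look for the deepest trie node that still has at least two words in its subtree.
"gkggnnkg" and "gkkikk" agree on "gk" (2 characters) before diverging; nothing deeper is shared.
Longest shared-prefix length: 2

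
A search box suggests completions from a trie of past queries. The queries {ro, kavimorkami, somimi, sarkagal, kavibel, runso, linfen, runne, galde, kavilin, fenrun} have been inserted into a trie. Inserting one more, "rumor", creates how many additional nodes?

3

The longest prefix of "rumor" already in the trie is "ru" (length 2).
So 5 − 2 = 3 new nodes.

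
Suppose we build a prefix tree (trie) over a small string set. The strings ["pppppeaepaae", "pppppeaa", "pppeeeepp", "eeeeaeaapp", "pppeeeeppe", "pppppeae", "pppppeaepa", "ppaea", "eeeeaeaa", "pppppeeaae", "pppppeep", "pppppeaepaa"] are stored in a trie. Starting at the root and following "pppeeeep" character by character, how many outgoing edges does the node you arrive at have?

1

Walk "pppeeeep" from the root, arriving at one node.
Characters that immediately follow "pppeeeep" among the stored strings: {p}.
That node has 1 child edge.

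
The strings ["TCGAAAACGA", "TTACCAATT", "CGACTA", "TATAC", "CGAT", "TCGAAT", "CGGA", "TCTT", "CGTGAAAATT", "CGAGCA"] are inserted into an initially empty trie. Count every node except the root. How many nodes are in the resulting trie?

Trace insertions, counting only characters that open a new branch:
  "TCGAAAACGA" → 10 new (T, C, G, A, A, A, A, C, G, A)
  "TTACCAATT" → prefix "T" already present; 8 new (T, A, C, C, A, A, T, T)
  "CGACTA" → 6 new (C, G, A, C, T, A)
  "TATAC" → prefix "T" already present; 4 new (A, T, A, C)
  "CGAT" → prefix "CGA" already present; 1 new (T)
  "TCGAAT" → prefix "TCGAA" already present; 1 new (T)
  "CGGA" → prefix "CG" already present; 2 new (G, A)
  "TCTT" → prefix "TC" already present; 2 new (T, T)
  "CGTGAAAATT" → prefix "CG" already present; 8 new (T, G, A, A, A, A, T, T)
  "CGAGCA" → prefix "CGA" already present; 3 new (G, C, A)
Total nodes = 10 + 8 + 6 + 4 + 1 + 1 + 2 + 2 + 8 + 3 = 45

45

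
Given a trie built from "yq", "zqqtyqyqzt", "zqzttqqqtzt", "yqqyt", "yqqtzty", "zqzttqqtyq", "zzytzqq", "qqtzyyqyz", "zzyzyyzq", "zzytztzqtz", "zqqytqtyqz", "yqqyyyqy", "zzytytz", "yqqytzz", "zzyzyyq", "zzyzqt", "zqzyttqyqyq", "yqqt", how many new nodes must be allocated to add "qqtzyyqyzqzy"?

3

"qqtzyyqyz" is already a path in the trie; the remaining "qzy" must be added.
New nodes needed: |"qqtzyyqyzqzy"| − 9 = 12 − 9 = 3.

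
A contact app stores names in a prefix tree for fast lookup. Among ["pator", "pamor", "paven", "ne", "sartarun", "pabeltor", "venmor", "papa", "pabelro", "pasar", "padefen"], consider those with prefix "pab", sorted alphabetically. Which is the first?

Words with prefix "pab", in lexicographic order: "pabelro", "pabeltor"
Position 1: pabelro

pabelro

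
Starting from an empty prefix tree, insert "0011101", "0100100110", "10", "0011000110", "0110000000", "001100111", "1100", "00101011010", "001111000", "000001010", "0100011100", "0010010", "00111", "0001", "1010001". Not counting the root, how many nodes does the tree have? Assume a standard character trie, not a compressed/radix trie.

Trace insertions, counting only characters that open a new branch:
  "0011101" → 7 new (0, 0, 1, 1, 1, 0, 1)
  "0100100110" → prefix "0" already present; 9 new (1, 0, 0, 1, 0, 0, 1, 1, 0)
  "10" → 2 new (1, 0)
  "0011000110" → prefix "0011" already present; 6 new (0, 0, 0, 1, 1, 0)
  "0110000000" → prefix "01" already present; 8 new (1, 0, 0, 0, 0, 0, 0, 0)
  "001100111" → prefix "001100" already present; 3 new (1, 1, 1)
  "1100" → prefix "1" already present; 3 new (1, 0, 0)
  "00101011010" → prefix "001" already present; 8 new (0, 1, 0, 1, 1, 0, 1, 0)
  "001111000" → prefix "00111" already present; 4 new (1, 0, 0, 0)
  "000001010" → prefix "00" already present; 7 new (0, 0, 0, 1, 0, 1, 0)
  "0100011100" → prefix "0100" already present; 6 new (0, 1, 1, 1, 0, 0)
  "0010010" → prefix "0010" already present; 3 new (0, 1, 0)
  "00111" → prefix "00111" already present; 0 new (none)
  "0001" → prefix "000" already present; 1 new (1)
  "1010001" → prefix "10" already present; 5 new (1, 0, 0, 0, 1)
Total nodes = 7 + 9 + 2 + 6 + 8 + 3 + 3 + 8 + 4 + 7 + 6 + 3 + 0 + 1 + 5 = 72

72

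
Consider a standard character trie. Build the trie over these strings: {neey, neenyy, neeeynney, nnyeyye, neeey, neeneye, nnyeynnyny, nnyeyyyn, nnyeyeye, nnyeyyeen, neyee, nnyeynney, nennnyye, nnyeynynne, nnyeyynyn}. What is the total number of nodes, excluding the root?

Insert word by word; a character creates a node only if that edge doesn't already exist:
  "neey" → 4 new (n, e, e, y)
  "neenyy" → prefix "nee" already present; 3 new (n, y, y)
  "neeeynney" → prefix "nee" already present; 6 new (e, y, n, n, e, y)
  "nnyeyye" → prefix "n" already present; 6 new (n, y, e, y, y, e)
  "neeey" → prefix "neeey" already present; 0 new (none)
  "neeneye" → prefix "neen" already present; 3 new (e, y, e)
  "nnyeynnyny" → prefix "nnyey" already present; 5 new (n, n, y, n, y)
  "nnyeyyyn" → prefix "nnyeyy" already present; 2 new (y, n)
  "nnyeyeye" → prefix "nnyey" already present; 3 new (e, y, e)
  "nnyeyyeen" → prefix "nnyeyye" already present; 2 new (e, n)
  "neyee" → prefix "ne" already present; 3 new (y, e, e)
  "nnyeynney" → prefix "nnyeynn" already present; 2 new (e, y)
  "nennnyye" → prefix "ne" already present; 6 new (n, n, n, y, y, e)
  "nnyeynynne" → prefix "nnyeyn" already present; 4 new (y, n, n, e)
  "nnyeyynyn" → prefix "nnyeyy" already present; 3 new (n, y, n)
Total nodes = 4 + 3 + 6 + 6 + 0 + 3 + 5 + 2 + 3 + 2 + 3 + 2 + 6 + 4 + 3 = 52

52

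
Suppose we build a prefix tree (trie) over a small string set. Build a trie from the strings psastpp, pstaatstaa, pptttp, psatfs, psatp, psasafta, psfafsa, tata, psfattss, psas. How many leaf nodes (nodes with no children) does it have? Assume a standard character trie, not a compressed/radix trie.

Leaves are exactly the stored words that no other stored word extends.
Those words: "pptttp", "psasafta", "psastpp", "psatfs", "psatp", "psfafsa", "psfattss", "pstaatstaa", "tata"
Leaf count: 9

9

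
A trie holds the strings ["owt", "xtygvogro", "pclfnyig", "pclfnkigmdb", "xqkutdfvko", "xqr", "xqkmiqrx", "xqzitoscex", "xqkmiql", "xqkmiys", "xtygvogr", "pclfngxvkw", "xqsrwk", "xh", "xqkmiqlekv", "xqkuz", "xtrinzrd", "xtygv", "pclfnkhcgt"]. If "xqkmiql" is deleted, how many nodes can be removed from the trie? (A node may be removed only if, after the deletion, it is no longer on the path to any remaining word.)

0

Walk "xqkmiql" from the leaf back toward the root, removing each node that no remaining word uses.
Every node on "xqkmiql" is still needed (e.g. by "xqkmiqlekv"), so nothing is freed.
Nodes removed: 0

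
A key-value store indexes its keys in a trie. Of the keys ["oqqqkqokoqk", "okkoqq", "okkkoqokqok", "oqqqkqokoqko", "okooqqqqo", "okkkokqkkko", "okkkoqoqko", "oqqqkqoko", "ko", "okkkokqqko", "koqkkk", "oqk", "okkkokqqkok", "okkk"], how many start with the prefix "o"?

Walk to "o"; the words in its subtree are exactly those with that prefix.
Matches: "okkk", "okkkokqkkko", "okkkokqqko", "okkkokqqkok", "okkkoqokqok", "okkkoqoqko", "okkoqq", "okooqqqqo", "oqk", "oqqqkqoko", "oqqqkqokoqk", "oqqqkqokoqko"
Count: 12

12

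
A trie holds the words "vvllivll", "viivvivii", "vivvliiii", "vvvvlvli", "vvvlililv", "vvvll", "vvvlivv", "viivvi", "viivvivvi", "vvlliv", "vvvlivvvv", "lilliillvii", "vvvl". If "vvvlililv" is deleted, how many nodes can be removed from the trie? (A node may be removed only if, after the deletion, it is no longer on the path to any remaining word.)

4

Walk "vvvlililv" from the leaf back toward the root, removing each node that no remaining word uses.
The suffix "lilv" (4 nodes) is used only by "vvvlililv"; the node for "vvvli" still has the child "v", so pruning stops there.
Nodes removed: 4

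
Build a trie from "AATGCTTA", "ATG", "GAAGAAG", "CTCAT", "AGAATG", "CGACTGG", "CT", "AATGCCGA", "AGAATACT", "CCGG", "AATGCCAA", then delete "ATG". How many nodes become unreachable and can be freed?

A node on "ATG"'s path can go only if nothing else ends at it or branches off below it.
The suffix "TG" (2 nodes) is used only by "ATG"; the node for "A" still has the child "A", so pruning stops there.
Nodes removed: 2

2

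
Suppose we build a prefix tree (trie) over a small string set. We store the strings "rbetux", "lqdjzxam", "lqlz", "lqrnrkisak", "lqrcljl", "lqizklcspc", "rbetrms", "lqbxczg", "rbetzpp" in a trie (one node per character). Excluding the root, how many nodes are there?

47

Count nodes per top-level branch (shared prefixes stored once):
  'l'-branch (lqbxczg, lqdjzxam, lqizklcspc, lqlz, lqrcljl, lqrnrkisak): 35 nodes
  'r'-branch (rbetrms, rbetux, rbetzpp): 12 nodes
Sum: 47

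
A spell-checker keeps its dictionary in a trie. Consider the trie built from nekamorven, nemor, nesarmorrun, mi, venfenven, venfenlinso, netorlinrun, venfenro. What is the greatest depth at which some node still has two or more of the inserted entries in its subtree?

6

The deepest shared node is where two words last agree before diverging.
e.g. "venfenlinso" and "venfenro" share the prefix "venfen" of length 6; no pair shares a longer one.
Longest shared-prefix length: 6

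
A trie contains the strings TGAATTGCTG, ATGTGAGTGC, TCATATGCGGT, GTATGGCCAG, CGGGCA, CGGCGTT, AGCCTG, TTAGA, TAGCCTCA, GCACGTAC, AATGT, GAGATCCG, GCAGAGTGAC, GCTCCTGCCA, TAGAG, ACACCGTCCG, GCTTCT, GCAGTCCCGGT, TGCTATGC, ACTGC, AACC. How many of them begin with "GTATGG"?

1

Traverse to the node for "GTATGG", then collect every word in that subtree.
Words under "GTATGG": GTATGGCCAG
Count: 1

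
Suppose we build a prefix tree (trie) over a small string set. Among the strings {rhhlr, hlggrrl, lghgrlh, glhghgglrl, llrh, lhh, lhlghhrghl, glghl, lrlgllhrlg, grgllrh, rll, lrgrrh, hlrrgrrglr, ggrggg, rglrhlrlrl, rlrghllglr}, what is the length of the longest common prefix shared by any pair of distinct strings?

2

Look for the deepest trie node that still has at least two words in its subtree.
"glghl" and "glhghgglrl" agree on "gl" (2 characters) before diverging; nothing deeper is shared.
Longest shared-prefix length: 2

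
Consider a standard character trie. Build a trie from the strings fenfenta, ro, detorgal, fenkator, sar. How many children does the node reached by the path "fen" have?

2

Follow the path "fen" to its node, then look at its outgoing edges.
Characters that immediately follow "fen" among the stored strings: {f, k}.
That node has 2 child edges.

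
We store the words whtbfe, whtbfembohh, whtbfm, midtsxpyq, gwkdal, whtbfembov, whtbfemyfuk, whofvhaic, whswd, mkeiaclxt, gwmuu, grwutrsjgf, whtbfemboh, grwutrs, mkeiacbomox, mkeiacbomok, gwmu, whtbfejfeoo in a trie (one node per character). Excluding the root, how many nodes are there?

For each word, the new-node count is its length minus the longest prefix already in the trie:
  "whtbfe" → 6 new (w, h, t, b, f, e)
  "whtbfembohh" → prefix "whtbfe" already present; 5 new (m, b, o, h, h)
  "whtbfm" → prefix "whtbf" already present; 1 new (m)
  "midtsxpyq" → 9 new (m, i, d, t, s, x, p, y, q)
  "gwkdal" → 6 new (g, w, k, d, a, l)
  "whtbfembov" → prefix "whtbfembo" already present; 1 new (v)
  "whtbfemyfuk" → prefix "whtbfem" already present; 4 new (y, f, u, k)
  "whofvhaic" → prefix "wh" already present; 7 new (o, f, v, h, a, i, c)
  "whswd" → prefix "wh" already present; 3 new (s, w, d)
  "mkeiaclxt" → prefix "m" already present; 8 new (k, e, i, a, c, l, x, t)
  "gwmuu" → prefix "gw" already present; 3 new (m, u, u)
  "grwutrsjgf" → prefix "g" already present; 9 new (r, w, u, t, r, s, j, g, f)
  "whtbfemboh" → prefix "whtbfemboh" already present; 0 new (none)
  "grwutrs" → prefix "grwutrs" already present; 0 new (none)
  "mkeiacbomox" → prefix "mkeiac" already present; 5 new (b, o, m, o, x)
  "mkeiacbomok" → prefix "mkeiacbomo" already present; 1 new (k)
  "gwmu" → prefix "gwmu" already present; 0 new (none)
  "whtbfejfeoo" → prefix "whtbfe" already present; 5 new (j, f, e, o, o)
Total nodes = 6 + 5 + 1 + 9 + 6 + 1 + 4 + 7 + 3 + 8 + 3 + 9 + 0 + 0 + 5 + 1 + 0 + 5 = 73

73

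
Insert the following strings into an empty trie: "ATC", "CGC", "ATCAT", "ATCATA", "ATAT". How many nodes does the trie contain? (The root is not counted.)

Trie structure (* marks end of a word):
(root)
├─ A
│  └─ T
│     ├─ A
│     │  └─ T *
│     └─ C *
│        └─ A
│           └─ T *
│              └─ A *
└─ C
   └─ G
      └─ C *
Counting every labelled node above: 11.

11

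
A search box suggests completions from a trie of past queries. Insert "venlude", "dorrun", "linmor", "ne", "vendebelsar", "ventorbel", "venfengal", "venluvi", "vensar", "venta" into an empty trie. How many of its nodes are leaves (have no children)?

Leaves are exactly the stored words that no other stored word extends.
Those words: "dorrun", "linmor", "ne", "vendebelsar", "venfengal", "venlude", "venluvi", "vensar", "venta", "ventorbel"
Leaf count: 10

10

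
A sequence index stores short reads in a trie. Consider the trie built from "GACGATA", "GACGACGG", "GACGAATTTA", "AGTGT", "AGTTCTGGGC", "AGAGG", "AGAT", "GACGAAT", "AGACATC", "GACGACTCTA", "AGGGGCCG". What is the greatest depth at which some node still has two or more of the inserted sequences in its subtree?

7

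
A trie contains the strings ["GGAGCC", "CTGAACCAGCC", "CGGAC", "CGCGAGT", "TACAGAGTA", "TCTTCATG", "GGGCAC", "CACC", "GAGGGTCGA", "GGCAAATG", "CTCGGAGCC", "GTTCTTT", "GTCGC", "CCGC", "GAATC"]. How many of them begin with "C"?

6

Traverse to the node for "C", then collect every word in that subtree.
Matches: "CACC", "CCGC", "CGCGAGT", "CGGAC", "CTCGGAGCC", "CTGAACCAGCC"
Count: 6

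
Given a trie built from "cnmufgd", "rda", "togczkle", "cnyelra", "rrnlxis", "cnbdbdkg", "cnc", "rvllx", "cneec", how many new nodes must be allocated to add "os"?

No existing word starts with "o", so every character of "os" needs a new node.
2 − 0 = 2 new nodes.

2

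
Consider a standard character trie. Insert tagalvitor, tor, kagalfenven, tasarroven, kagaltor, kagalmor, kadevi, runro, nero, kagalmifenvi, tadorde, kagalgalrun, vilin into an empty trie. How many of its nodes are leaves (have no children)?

13

Leaves are exactly the stored words that no other stored word extends.
Those words: "kadevi", "kagalfenven", "kagalgalrun", "kagalmifenvi", "kagalmor", "kagaltor", "nero", "runro", "tadorde", "tagalvitor", "tasarroven", "tor", "vilin"
Leaf count: 13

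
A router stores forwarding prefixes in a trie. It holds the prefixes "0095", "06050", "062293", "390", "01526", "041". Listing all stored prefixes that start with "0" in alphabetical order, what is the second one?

Filter for "0…" and sort: "0095", "01526", "041", "06050", "062293"
The 2nd is 01526.

01526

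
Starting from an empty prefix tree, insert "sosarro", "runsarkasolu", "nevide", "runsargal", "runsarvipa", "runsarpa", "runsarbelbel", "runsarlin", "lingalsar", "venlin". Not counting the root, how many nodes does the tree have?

58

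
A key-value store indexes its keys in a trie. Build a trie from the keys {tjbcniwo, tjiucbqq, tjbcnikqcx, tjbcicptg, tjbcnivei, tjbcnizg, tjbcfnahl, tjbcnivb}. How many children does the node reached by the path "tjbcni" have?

4

Follow the path "tjbcni" to its node, then look at its outgoing edges.
Characters that immediately follow "tjbcni" among the stored strings: {k, v, w, z}.
That node has 4 child edges.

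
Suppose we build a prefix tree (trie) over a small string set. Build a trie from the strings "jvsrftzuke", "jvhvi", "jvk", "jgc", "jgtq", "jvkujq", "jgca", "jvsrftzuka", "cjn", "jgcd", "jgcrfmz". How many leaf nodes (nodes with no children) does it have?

9

A leaf is a node with no children — equivalently, the end of a word that is not a proper prefix of any other stored word.
Those words: "cjn", "jgca", "jgcd", "jgcrfmz", "jgtq", "jvhvi", "jvkujq", "jvsrftzuka", "jvsrftzuke"
Leaf count: 9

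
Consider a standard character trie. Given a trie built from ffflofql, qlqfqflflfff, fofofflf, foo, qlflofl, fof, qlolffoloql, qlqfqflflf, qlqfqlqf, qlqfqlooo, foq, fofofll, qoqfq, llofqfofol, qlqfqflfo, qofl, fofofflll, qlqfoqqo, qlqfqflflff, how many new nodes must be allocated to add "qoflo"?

1

Walking "qoflo" from the root, the first 4 characters ("qofl") follow existing edges; "o" is the first miss.
So 5 − 4 = 1 new nodes.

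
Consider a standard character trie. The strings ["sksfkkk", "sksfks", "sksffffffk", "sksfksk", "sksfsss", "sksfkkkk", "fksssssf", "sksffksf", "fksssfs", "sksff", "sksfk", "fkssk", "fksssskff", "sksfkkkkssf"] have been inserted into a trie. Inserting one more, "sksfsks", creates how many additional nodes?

Walking "sksfsks" from the root, the first 5 characters ("sksfs") follow existing edges; "k" is the first miss.
Each of the 2 remaining characters creates one node.

2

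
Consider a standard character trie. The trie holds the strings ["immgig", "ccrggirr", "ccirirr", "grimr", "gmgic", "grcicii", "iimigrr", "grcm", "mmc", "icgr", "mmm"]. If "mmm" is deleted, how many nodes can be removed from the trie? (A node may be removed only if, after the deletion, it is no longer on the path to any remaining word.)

Walk "mmm" from the leaf back toward the root, removing each node that no remaining word uses.
The suffix "m" (1 node) is used only by "mmm"; the node for "mm" still has the child "c", so pruning stops there.
Nodes removed: 1

1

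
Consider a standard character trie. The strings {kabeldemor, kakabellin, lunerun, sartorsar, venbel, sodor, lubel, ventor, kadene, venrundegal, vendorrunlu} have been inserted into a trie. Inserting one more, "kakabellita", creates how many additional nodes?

The longest prefix of "kakabellita" already in the trie is "kakabelli" (length 9).
New nodes needed: |"kakabellita"| − 9 = 11 − 9 = 2.

2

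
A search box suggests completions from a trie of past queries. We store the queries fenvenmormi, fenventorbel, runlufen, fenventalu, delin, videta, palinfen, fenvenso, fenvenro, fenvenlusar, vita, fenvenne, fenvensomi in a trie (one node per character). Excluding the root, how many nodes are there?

Insert word by word; a character creates a node only if that edge doesn't already exist:
  "fenvenmormi" → 11 new (f, e, n, v, e, n, m, o, r, m, i)
  "fenventorbel" → prefix "fenven" already present; 6 new (t, o, r, b, e, l)
  "runlufen" → 8 new (r, u, n, l, u, f, e, n)
  "fenventalu" → prefix "fenvent" already present; 3 new (a, l, u)
  "delin" → 5 new (d, e, l, i, n)
  "videta" → 6 new (v, i, d, e, t, a)
  "palinfen" → 8 new (p, a, l, i, n, f, e, n)
  "fenvenso" → prefix "fenven" already present; 2 new (s, o)
  "fenvenro" → prefix "fenven" already present; 2 new (r, o)
  "fenvenlusar" → prefix "fenven" already present; 5 new (l, u, s, a, r)
  "vita" → prefix "vi" already present; 2 new (t, a)
  "fenvenne" → prefix "fenven" already present; 2 new (n, e)
  "fenvensomi" → prefix "fenvenso" already present; 2 new (m, i)
Total nodes = 11 + 6 + 8 + 3 + 5 + 6 + 8 + 2 + 2 + 5 + 2 + 2 + 2 = 62

62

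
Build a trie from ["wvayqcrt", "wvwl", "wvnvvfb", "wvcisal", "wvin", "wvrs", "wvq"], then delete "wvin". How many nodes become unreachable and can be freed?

2

After clearing the end-marker at "wvin", prune upward until reaching a node still needed by another word.
The suffix "in" (2 nodes) is used only by "wvin"; the node for "wv" still has the child "a", so pruning stops there.
Nodes removed: 2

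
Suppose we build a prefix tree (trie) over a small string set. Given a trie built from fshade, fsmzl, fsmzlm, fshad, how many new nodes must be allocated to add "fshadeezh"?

3

The longest prefix of "fshadeezh" already in the trie is "fshade" (length 6).
New nodes needed: |"fshadeezh"| − 6 = 9 − 6 = 3.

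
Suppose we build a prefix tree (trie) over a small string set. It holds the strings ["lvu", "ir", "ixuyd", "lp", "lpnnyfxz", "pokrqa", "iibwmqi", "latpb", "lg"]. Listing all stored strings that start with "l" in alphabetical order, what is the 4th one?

DFS of the "l" subtree visits, in order: "latpb", "lg", "lp", "lpnnyfxz", "lvu"
Position 4: lpnnyfxz

lpnnyfxz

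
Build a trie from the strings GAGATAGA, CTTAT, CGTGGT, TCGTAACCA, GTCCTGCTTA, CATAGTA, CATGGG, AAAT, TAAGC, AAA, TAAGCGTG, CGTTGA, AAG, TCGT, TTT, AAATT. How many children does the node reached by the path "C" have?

3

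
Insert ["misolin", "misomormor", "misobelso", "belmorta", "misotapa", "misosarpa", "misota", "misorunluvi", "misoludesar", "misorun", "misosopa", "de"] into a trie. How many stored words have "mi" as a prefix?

10

Filter for entries beginning with "mi":
Words under "mi": misobelso, misolin, misoludesar, misomormor, misorun, misorunluvi, misosarpa, misosopa, misota, misotapa
Count: 10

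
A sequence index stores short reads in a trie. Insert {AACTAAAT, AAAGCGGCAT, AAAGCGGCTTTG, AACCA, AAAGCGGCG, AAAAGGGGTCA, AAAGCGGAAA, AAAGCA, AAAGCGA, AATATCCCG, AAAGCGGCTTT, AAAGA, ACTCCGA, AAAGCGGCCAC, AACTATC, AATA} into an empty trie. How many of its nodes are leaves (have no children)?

14

Leaves are exactly the stored words that no other stored word extends.
Those words: "AAAAGGGGTCA", "AAAGA", "AAAGCA", "AAAGCGA", "AAAGCGGAAA", "AAAGCGGCAT", "AAAGCGGCCAC", "AAAGCGGCG", "AAAGCGGCTTTG", "AACCA", "AACTAAAT", "AACTATC", "AATATCCCG", "ACTCCGA"
Leaf count: 14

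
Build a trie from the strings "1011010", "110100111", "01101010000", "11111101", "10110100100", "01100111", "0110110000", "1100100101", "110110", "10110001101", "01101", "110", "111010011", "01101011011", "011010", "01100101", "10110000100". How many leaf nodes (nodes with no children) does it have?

13

Leaves are exactly the stored words that no other stored word extends.
Those words: "01100101", "01100111", "01101010000", "01101011011", "0110110000", "10110000100", "10110001101", "10110100100", "1100100101", "110100111", "110110", "111010011", "11111101"
Leaf count: 13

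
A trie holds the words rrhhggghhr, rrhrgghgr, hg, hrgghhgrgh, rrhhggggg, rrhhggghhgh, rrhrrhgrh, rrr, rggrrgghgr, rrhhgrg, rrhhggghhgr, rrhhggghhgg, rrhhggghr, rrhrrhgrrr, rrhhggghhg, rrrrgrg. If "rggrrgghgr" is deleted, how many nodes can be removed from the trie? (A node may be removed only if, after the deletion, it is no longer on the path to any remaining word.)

After clearing the end-marker at "rggrrgghgr", prune upward until reaching a node still needed by another word.
The suffix "ggrrgghgr" (9 nodes) is used only by "rggrrgghgr"; the node for "r" still has the child "r", so pruning stops there.
Nodes removed: 9

9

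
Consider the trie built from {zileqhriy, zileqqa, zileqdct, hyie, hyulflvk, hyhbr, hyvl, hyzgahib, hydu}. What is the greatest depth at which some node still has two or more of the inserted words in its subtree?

5

Look for the deepest trie node that still has at least two words in its subtree.
e.g. "zileqdct" and "zileqhriy" share the prefix "zileq" of length 5; no pair shares a longer one.
Longest shared-prefix length: 5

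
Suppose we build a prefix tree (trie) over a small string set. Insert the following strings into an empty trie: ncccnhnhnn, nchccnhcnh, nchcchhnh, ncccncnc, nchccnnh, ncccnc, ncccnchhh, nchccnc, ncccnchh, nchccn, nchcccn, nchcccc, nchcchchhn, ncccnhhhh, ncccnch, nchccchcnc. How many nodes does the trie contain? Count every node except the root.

Trace insertions, counting only characters that open a new branch:
  "ncccnhnhnn" → 10 new (n, c, c, c, n, h, n, h, n, n)
  "nchccnhcnh" → prefix "nc" already present; 8 new (h, c, c, n, h, c, n, h)
  "nchcchhnh" → prefix "nchcc" already present; 4 new (h, h, n, h)
  "ncccncnc" → prefix "ncccn" already present; 3 new (c, n, c)
  "nchccnnh" → prefix "nchccn" already present; 2 new (n, h)
  "ncccnc" → prefix "ncccnc" already present; 0 new (none)
  "ncccnchhh" → prefix "ncccnc" already present; 3 new (h, h, h)
  "nchccnc" → prefix "nchccn" already present; 1 new (c)
  "ncccnchh" → prefix "ncccnchh" already present; 0 new (none)
  "nchccn" → prefix "nchccn" already present; 0 new (none)
  "nchcccn" → prefix "nchcc" already present; 2 new (c, n)
  "nchcccc" → prefix "nchccc" already present; 1 new (c)
  "nchcchchhn" → prefix "nchcch" already present; 4 new (c, h, h, n)
  "ncccnhhhh" → prefix "ncccnh" already present; 3 new (h, h, h)
  "ncccnch" → prefix "ncccnch" already present; 0 new (none)
  "nchccchcnc" → prefix "nchccc" already present; 4 new (h, c, n, c)
Total nodes = 10 + 8 + 4 + 3 + 2 + 0 + 3 + 1 + 0 + 0 + 2 + 1 + 4 + 3 + 0 + 4 = 45

45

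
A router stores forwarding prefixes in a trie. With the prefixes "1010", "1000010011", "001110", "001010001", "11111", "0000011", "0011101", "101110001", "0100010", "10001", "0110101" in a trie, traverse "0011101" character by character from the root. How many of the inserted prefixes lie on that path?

2

Check each prefix of "0011101" against the stored set — each match is an end-marker on the path.
Prefixes of the query that are stored words: "001110", "0011101"
Count: 2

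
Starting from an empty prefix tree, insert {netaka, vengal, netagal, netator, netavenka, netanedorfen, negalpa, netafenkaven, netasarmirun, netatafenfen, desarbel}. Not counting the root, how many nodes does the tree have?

Count nodes per top-level branch (shared prefixes stored once):
  'd'-branch (desarbel): 8 nodes
  'n'-branch (negalpa, netafenkaven, netagal, netaka, netanedorfen, netasarmirun, netatafenfen, netator, netavenka): 53 nodes
  'v'-branch (vengal): 6 nodes
Sum: 67

67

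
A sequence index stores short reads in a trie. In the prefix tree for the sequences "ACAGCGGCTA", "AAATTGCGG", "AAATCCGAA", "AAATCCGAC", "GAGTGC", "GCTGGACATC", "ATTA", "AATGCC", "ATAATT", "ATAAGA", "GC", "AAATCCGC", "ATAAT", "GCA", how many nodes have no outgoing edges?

12

Leaves are exactly the stored words that no other stored word extends.
Those words: "AAATCCGAA", "AAATCCGAC", "AAATCCGC", "AAATTGCGG", "AATGCC", "ACAGCGGCTA", "ATAAGA", "ATAATT", "ATTA", "GAGTGC", "GCA", "GCTGGACATC"
Leaf count: 12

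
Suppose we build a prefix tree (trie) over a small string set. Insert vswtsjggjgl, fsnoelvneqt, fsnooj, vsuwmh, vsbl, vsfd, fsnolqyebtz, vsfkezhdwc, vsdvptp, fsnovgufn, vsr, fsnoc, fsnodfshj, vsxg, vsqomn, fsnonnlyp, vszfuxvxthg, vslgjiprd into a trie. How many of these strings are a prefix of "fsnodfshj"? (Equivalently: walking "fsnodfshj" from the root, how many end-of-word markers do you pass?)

Walk "fsnodfshj" from the root; an end-of-word marker is hit whenever a stored word is a prefix of "fsnodfshj".
Prefixes of the query that are stored words: "fsnodfshj"
Count: 1

1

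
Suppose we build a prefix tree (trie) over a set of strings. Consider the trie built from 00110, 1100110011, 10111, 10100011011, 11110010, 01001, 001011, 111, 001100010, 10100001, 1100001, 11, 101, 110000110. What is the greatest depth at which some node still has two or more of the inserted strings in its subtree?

7

Look for the deepest trie node that still has at least two words in its subtree.
"1100001" and "110000110" agree on "1100001" (7 characters) before diverging; nothing deeper is shared.
Longest shared-prefix length: 7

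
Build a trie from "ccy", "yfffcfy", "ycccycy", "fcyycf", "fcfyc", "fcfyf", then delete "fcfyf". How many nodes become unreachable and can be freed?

1

A node on "fcfyf"'s path can go only if nothing else ends at it or branches off below it.
The suffix "f" (1 node) is used only by "fcfyf"; the node for "fcfy" still has the child "c", so pruning stops there.
Nodes removed: 1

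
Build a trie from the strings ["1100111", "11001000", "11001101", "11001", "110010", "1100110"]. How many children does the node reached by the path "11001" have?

2

Walk "11001" from the root, arriving at one node.
Characters that immediately follow "11001" among the stored strings: {0, 1}.
That node has 2 child edges.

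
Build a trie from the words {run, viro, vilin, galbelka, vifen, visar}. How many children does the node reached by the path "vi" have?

Follow the path "vi" to its node, then look at its outgoing edges.
Distinct next characters after "vi": f, l, r, s.
That node has 4 child edges.

4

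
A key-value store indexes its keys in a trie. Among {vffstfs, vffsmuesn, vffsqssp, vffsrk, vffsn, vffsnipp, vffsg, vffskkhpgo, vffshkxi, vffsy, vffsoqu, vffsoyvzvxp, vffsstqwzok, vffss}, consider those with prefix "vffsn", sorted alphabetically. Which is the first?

Filter for "vffsn…" and sort: "vffsn", "vffsnipp"
Position 1: vffsn

vffsn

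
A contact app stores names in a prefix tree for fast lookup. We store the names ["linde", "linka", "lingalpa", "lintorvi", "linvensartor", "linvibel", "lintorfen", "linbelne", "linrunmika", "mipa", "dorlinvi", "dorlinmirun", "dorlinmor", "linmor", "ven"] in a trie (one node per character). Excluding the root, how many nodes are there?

For each word, the new-node count is its length minus the longest prefix already in the trie:
  "linde" → 5 new (l, i, n, d, e)
  "linka" → prefix "lin" already present; 2 new (k, a)
  "lingalpa" → prefix "lin" already present; 5 new (g, a, l, p, a)
  "lintorvi" → prefix "lin" already present; 5 new (t, o, r, v, i)
  "linvensartor" → prefix "lin" already present; 9 new (v, e, n, s, a, r, t, o, r)
  "linvibel" → prefix "linv" already present; 4 new (i, b, e, l)
  "lintorfen" → prefix "lintor" already present; 3 new (f, e, n)
  "linbelne" → prefix "lin" already present; 5 new (b, e, l, n, e)
  "linrunmika" → prefix "lin" already present; 7 new (r, u, n, m, i, k, a)
  "mipa" → 4 new (m, i, p, a)
  "dorlinvi" → 8 new (d, o, r, l, i, n, v, i)
  "dorlinmirun" → prefix "dorlin" already present; 5 new (m, i, r, u, n)
  "dorlinmor" → prefix "dorlinm" already present; 2 new (o, r)
  "linmor" → prefix "lin" already present; 3 new (m, o, r)
  "ven" → 3 new (v, e, n)
Total nodes = 5 + 2 + 5 + 5 + 9 + 4 + 3 + 5 + 7 + 4 + 8 + 5 + 2 + 3 + 3 = 70

70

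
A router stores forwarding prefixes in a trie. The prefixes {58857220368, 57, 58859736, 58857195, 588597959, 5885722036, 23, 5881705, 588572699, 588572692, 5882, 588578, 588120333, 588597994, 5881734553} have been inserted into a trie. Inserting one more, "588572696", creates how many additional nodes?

Walking "588572696" from the root, the first 8 characters ("58857269") follow existing edges; "6" is the first miss.
So 9 − 8 = 1 new nodes.

1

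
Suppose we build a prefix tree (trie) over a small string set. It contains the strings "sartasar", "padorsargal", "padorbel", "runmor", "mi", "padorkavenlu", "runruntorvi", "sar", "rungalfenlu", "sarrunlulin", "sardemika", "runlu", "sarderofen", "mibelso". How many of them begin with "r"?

4

Traverse to the node for "r", then collect every word in that subtree.
Words under "r": rungalfenlu, runlu, runmor, runruntorvi
Count: 4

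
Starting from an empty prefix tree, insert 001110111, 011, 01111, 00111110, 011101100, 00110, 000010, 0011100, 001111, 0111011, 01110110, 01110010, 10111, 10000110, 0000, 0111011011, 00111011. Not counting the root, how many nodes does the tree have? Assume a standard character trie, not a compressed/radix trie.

43

Count nodes per top-level branch (shared prefixes stored once):
  '0'-branch (0000, 000010, 00110, 0011100, 00111011, 001110111, 001111, 00111110, 011, 01110010, 0111011, 01110110, 011101100, 0111011011, 01111): 32 nodes
  '1'-branch (10000110, 10111): 11 nodes
Sum: 43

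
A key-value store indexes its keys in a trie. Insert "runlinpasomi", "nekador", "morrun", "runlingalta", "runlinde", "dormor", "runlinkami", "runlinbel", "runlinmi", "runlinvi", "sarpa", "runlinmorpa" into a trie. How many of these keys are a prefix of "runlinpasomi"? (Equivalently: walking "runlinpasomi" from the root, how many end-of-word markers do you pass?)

Check each prefix of "runlinpasomi" against the stored set — each match is an end-marker on the path.
Prefixes of the query that are stored words: "runlinpasomi"
Count: 1

1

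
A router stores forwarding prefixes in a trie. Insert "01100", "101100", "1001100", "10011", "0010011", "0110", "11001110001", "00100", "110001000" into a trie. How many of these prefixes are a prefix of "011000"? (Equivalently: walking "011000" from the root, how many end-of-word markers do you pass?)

2

Walk "011000" from the root; an end-of-word marker is hit whenever a stored word is a prefix of "011000".
Prefixes of the query that are stored words: "0110", "01100"
Count: 2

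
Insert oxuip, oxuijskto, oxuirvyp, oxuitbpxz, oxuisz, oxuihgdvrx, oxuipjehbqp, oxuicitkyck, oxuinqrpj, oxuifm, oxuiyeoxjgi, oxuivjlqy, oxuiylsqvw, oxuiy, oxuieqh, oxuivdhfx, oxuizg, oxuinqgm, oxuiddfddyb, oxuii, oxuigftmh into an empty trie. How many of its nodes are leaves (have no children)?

19

A leaf is a node with no children — equivalently, the end of a word that is not a proper prefix of any other stored word.
Those words: "oxuicitkyck", "oxuiddfddyb", "oxuieqh", "oxuifm", "oxuigftmh", "oxuihgdvrx", "oxuii", "oxuijskto", "oxuinqgm", "oxuinqrpj", "oxuipjehbqp", "oxuirvyp", "oxuisz", "oxuitbpxz", "oxuivdhfx", "oxuivjlqy", "oxuiyeoxjgi", "oxuiylsqvw", "oxuizg"
Leaf count: 19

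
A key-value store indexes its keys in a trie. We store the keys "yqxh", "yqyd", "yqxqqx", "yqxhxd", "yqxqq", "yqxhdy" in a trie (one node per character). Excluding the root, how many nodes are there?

13

Trie structure (* marks end of a word):
(root)
└─ y
   └─ q
      ├─ x
      │  ├─ h *
      │  │  ├─ d
      │  │  │  └─ y *
      │  │  └─ x
      │  │     └─ d *
      │  └─ q
      │     └─ q *
      │        └─ x *
      └─ y
         └─ d *
Counting every labelled node above: 13.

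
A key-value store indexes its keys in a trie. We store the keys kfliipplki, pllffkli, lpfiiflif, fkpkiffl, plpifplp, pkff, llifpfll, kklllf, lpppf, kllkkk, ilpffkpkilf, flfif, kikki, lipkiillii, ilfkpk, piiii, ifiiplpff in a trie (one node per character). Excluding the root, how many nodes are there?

For each word, the new-node count is its length minus the longest prefix already in the trie:
  "kfliipplki" → 10 new (k, f, l, i, i, p, p, l, k, i)
  "pllffkli" → 8 new (p, l, l, f, f, k, l, i)
  "lpfiiflif" → 9 new (l, p, f, i, i, f, l, i, f)
  "fkpkiffl" → 8 new (f, k, p, k, i, f, f, l)
  "plpifplp" → prefix "pl" already present; 6 new (p, i, f, p, l, p)
  "pkff" → prefix "p" already present; 3 new (k, f, f)
  "llifpfll" → prefix "l" already present; 7 new (l, i, f, p, f, l, l)
  "kklllf" → prefix "k" already present; 5 new (k, l, l, l, f)
  "lpppf" → prefix "lp" already present; 3 new (p, p, f)
  "kllkkk" → prefix "k" already present; 5 new (l, l, k, k, k)
  "ilpffkpkilf" → 11 new (i, l, p, f, f, k, p, k, i, l, f)
  "flfif" → prefix "f" already present; 4 new (l, f, i, f)
  "kikki" → prefix "k" already present; 4 new (i, k, k, i)
  "lipkiillii" → prefix "l" already present; 9 new (i, p, k, i, i, l, l, i, i)
  "ilfkpk" → prefix "il" already present; 4 new (f, k, p, k)
  "piiii" → prefix "p" already present; 4 new (i, i, i, i)
  "ifiiplpff" → prefix "i" already present; 8 new (f, i, i, p, l, p, f, f)
Total nodes = 10 + 8 + 9 + 8 + 6 + 3 + 7 + 5 + 3 + 5 + 11 + 4 + 4 + 9 + 4 + 4 + 8 = 108

108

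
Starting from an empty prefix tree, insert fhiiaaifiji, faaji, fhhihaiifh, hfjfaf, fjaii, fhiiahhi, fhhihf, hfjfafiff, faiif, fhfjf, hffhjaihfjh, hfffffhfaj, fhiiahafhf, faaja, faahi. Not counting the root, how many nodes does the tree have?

Count nodes per top-level branch (shared prefixes stored once):
  'f'-branch (faahi, faaja, faaji, faiif, fhfjf, fhhihaiifh, fhhihf, fhiiaaifiji, fhiiahafhf, fhiiahhi, fjaii): 44 nodes
  'h'-branch (hfffffhfaj, hffhjaihfjh, hfjfaf, hfjfafiff): 25 nodes
Sum: 69

69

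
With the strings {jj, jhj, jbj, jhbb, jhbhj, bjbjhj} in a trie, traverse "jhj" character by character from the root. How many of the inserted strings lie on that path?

1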